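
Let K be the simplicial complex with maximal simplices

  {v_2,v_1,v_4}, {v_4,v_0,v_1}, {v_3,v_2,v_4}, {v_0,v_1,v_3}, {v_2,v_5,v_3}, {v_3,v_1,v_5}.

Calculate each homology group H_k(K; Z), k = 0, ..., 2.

Fix the vertex order v_0 < v_1 < v_2 < v_3 < v_4 < v_5 and write every simplex with vertices in increasing order. Then dim K = 2 and the simplices of K are:

  0-simplices (6): [v_0], [v_1], [v_2], [v_3], [v_4], [v_5]
  1-simplices (12): [v_0,v_1], [v_0,v_3], [v_0,v_4], [v_1,v_2], [v_1,v_3], [v_1,v_4], [v_1,v_5], [v_2,v_3], [v_2,v_4], [v_2,v_5], [v_3,v_4], [v_3,v_5]
  2-simplices (6): [v_0,v_1,v_3], [v_0,v_1,v_4], [v_1,v_2,v_4], [v_1,v_3,v_5], [v_2,v_3,v_4], [v_2,v_3,v_5]

so the chain groups are C_0 ≅ Z^6, C_1 ≅ Z^12, C_2 ≅ Z^6.

∂_1: C_1 → C_0 maps an edge to its endpoints' difference, ∂[p,q] = q − p.
This gives a 6×12 integer matrix of rank 5; reducing to Smith normal form yields diagonal entries (1,1,1,1,1).

The boundary map ∂_2: C_2 → C_1 maps a triangle to the signed sum of its edges. For instance
  ∂[v_2,v_3,v_5] = [v_3,v_5] − [v_2,v_5] + [v_2,v_3],
  ∂[v_0,v_1,v_4] = [v_1,v_4] − [v_0,v_4] + [v_0,v_1].
The resulting 12×6 matrix has rank 6, and its Smith normal form has invariant factors (1,1,1,1,1,1).

Reading off H_k = ker ∂_k / im ∂_{k+1}:

  H_0: rank C_0 − rank ∂_1 = 6 − 5 = 1, and the invariant factors of ∂_1 are all 1, so H_0 ≅ Z.
  H_1: rank ker ∂_1 − rank ∂_2 = (12 − 5) − 6 = 1, and the invariant factors of ∂_2 are all 1, so H_1 ≅ Z.
  H_2: rank ker ∂_2 − rank ∂_3 = (6 − 6) − 0 = 0, and there is no ∂_3, so H_2 ≅ 0.

(K is a triangulation of the cylinder S^1 x I.)

H_0 = Z,  H_1 = Z,  H_2 = 0.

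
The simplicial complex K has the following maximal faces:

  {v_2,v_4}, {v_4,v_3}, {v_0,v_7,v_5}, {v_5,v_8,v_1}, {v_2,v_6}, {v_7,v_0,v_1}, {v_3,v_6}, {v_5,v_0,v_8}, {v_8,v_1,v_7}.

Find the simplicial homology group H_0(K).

We work with the vertex ordering v_0 < v_1 < v_2 < v_3 < v_4 < v_5 < v_6 < v_7 < v_8. The simplices of K, each written with vertices in increasing order, are:

  0-simplices (9): [v_0], [v_1], [v_2], [v_3], [v_4], [v_5], [v_6], [v_7], [v_8]
  1-simplices (14): [v_0,v_1], [v_0,v_5], [v_0,v_7], [v_0,v_8], [v_1,v_5], [v_1,v_7], [v_1,v_8], [v_2,v_4], [v_2,v_6], [v_3,v_4], [v_3,v_6], [v_5,v_7], [v_5,v_8], [v_7,v_8]
  2-simplices (5): [v_0,v_1,v_7], [v_0,v_5,v_7], [v_0,v_5,v_8], [v_1,v_5,v_8], [v_1,v_7,v_8]

Hence C_0 ≅ Z^9, C_1 ≅ Z^14, C_2 ≅ Z^5.

Boundary ∂_1: C_1 → C_0 maps an edge to its endpoints' difference, ∂[p,q] = q − p.
This gives a 9×14 integer matrix of rank 7; reducing to Smith normal form yields diagonal entries (1,1,1,1,1,1,1).

∂_2: C_2 → C_1 sends each 2-simplex [p,q,r] to [q,r] − [p,r] + [p,q]. For instance
  ∂[v_1,v_5,v_8] = [v_5,v_8] − [v_1,v_8] + [v_1,v_5],
  ∂[v_0,v_1,v_7] = [v_1,v_7] − [v_0,v_7] + [v_0,v_1].
The resulting 14×5 matrix has rank 5, and its Smith normal form has invariant factors (1,1,1,1,1).

Now H_k = ker ∂_k / im ∂_{k+1}, so:

  H_0: rank C_0 − rank ∂_1 = 9 − 7 = 2, and the invariant factors of ∂_1 are all 1, so H_0 = Z^2.

H_0 ≅ Z^2.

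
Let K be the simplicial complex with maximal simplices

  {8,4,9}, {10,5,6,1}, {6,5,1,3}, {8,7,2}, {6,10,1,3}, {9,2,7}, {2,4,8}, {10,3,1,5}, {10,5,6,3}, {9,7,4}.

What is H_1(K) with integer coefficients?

H_1 ≅ Z.

Fix the vertex order 1 < 2 < 3 < 4 < 5 < 6 < 7 < 8 < 9 < 10 and write every simplex with vertices in increasing order. Then dim K = 3 and the simplices of K are:

  0-simplices (10): [1], [2], [3], [4], [5], [6], [7], [8], [9], [10]
  1-simplices (20): [1,3], [1,5], [1,6], [1,10], [2,4], [2,7], [2,8], [2,9], [3,5], [3,6], [3,10], [4,7], [4,8], [4,9], [5,6], [5,10], [6,10], [7,8], [7,9], [8,9]
  2-simplices (15): [1,3,5], [1,3,6], [1,3,10], [1,5,6], [1,5,10], [1,6,10], [2,4,8], [2,7,8], [2,7,9], [3,5,6], [3,5,10], [3,6,10], [4,7,9], [4,8,9], [5,6,10]
  3-simplices (5): [1,3,5,6], [1,3,5,10], [1,3,6,10], [1,5,6,10], [3,5,6,10]

Hence C_0 ≅ Z^10, C_1 ≅ Z^20, C_2 ≅ Z^15, C_3 ≅ Z^5.

The boundary map ∂_1: C_1 → C_0 sends each edge [p,q] (with p < q) to q − p. For instance
  ∂[7,9] = [9] − [7].
The resulting 10×20 matrix has rank 8, and its Smith normal form has invariant factors (1,1,1,1,1,1,1,1).

Boundary ∂_2: C_2 → C_1 acts by ∂[p,q,r] = [q,r] − [p,r] + [p,q]. For instance
  ∂[1,3,6] = [3,6] − [1,6] + [1,3],
  ∂[1,3,10] = [3,10] − [1,10] + [1,3].
As a 20×15 matrix over Z this has rank 11, with invariant factors (1,1,1,1,1,1,1,1,1,1,1).

∂_3: C_3 → C_2 sends each 3-simplex σ to the alternating sum Σ_i (−1)^i (σ with its i-th vertex removed). For instance
  ∂[1,3,5,6] = [3,5,6] − [1,5,6] + [1,3,6] − [1,3,5],
  ∂[1,3,5,10] = [3,5,10] − [1,5,10] + [1,3,10] − [1,3,5].
This gives a 15×5 integer matrix of rank 4; reducing to Smith normal form yields diagonal entries (1,1,1,1).

From H_k ≅ ker(∂_k) / im(∂_{k+1}) we obtain:

  H_1: rank ker ∂_1 − rank ∂_2 = (20 − 8) − 11 = 1, and the invariant factors of ∂_2 are all 1, so H_1 = Z.

(K is a triangulation of the disjoint union of the 3-sphere S^3 and the Möbius band.)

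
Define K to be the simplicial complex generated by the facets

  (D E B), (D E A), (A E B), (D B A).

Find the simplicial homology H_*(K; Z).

We work with the vertex ordering A < B < D < E. The simplices of K, each written with vertices in increasing order, are:

  0-simplices (4): A, B, D, E
  1-simplices (6): AB, AD, AE, BD, BE, DE
  2-simplices (4): ABD, ABE, ADE, BDE

giving chain groups C_0 ≅ Z^4, C_1 ≅ Z^6, C_2 ≅ Z^4.

The boundary map ∂_1: C_1 → C_0 sends each edge [p,q] (with p < q) to q − p. For instance
  ∂AB = B − A.
The 4×6 boundary matrix has rank 3 and Smith normal form diag(1,1,1).

Boundary ∂_2: C_2 → C_1 maps a triangle to the signed sum of its edges. For instance
  ∂BDE = DE − BE + BD,
  ∂ABD = BD − AD + AB.
This gives a 6×4 integer matrix of rank 3; reducing to Smith normal form yields diagonal entries (1,1,1).

Computing H_k = (kernel of ∂_k) / (image of ∂_{k+1}):

  H_0: rank C_0 − rank ∂_1 = 4 − 3 = 1, and the invariant factors of ∂_1 are all 1, so H_0 = Z.
  H_1: rank ker ∂_1 − rank ∂_2 = (6 − 3) − 3 = 0, and the invariant factors of ∂_2 are all 1, so H_1 = 0.
  H_2: rank ker ∂_2 − rank ∂_3 = (4 − 3) − 0 = 1, and there is no ∂_3, so H_2 = Z.

(K is a triangulation of the 2-sphere S^2.)

H_0 = Z,  H_1 = 0,  H_2 = Z.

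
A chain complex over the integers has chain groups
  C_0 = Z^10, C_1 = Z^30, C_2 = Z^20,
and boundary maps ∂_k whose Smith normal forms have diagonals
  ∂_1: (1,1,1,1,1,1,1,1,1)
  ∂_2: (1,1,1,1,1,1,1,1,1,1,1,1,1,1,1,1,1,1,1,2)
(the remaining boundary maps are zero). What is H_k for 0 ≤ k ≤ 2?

H_0 = Z,  H_1 = Z ⊕ Z/2,  H_2 = 0.

H_0: b_0 = 10 − 0 − 9 = 1; torsion from ∂_1 factors > 1: none. So H_0 = Z.
H_1: b_1 = 30 − 9 − 20 = 1; torsion from ∂_2 factors > 1: [2]. So H_1 = Z ⊕ Z/2.
H_2: b_2 = 20 − 20 − 0 = 0; torsion from ∂_3 factors > 1: none. So H_2 = 0.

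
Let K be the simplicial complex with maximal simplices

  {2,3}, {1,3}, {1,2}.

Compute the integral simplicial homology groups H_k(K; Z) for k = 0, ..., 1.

H_0 = Z,  H_1 = Z.

Fix the vertex order 1 < 2 < 3 and write every simplex with vertices in increasing order. Then dim K = 1 and the simplices of K are:

  0-simplices (3): [1], [2], [3]
  1-simplices (3): [1,2], [1,3], [2,3]

Hence C_0 ≅ Z^3, C_1 ≅ Z^3.

∂_1: C_1 → C_0 maps an edge to its endpoints' difference, ∂[p,q] = q − p. For instance
  ∂[2,3] = [3] − [2].
The 3×3 boundary matrix has rank 2 and Smith normal form diag(1,1).

Computing H_k = (kernel of ∂_k) / (image of ∂_{k+1}):

  H_0: rank C_0 − rank ∂_1 = 3 − 2 = 1, and the invariant factors of ∂_1 are all 1, so H_0 ≅ Z.
  H_1: rank ker ∂_1 − rank ∂_2 = (3 − 2) − 0 = 1, and there is no ∂_2, so H_1 ≅ Z.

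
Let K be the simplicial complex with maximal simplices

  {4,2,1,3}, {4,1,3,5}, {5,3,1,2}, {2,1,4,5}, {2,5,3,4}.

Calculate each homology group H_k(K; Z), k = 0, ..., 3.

K has 5 vertices, 10 edges, 10 triangles, 5 3-simplices.
rank ∂_0 = 0, rank ∂_1 = 4 ⇒ b_0 = 5 − 0 − 4 = 1; all invariant factors of ∂_1 are 1 so no torsion. So H_0 ≅ Z.
rank ∂_1 = 4, rank ∂_2 = 6 ⇒ b_1 = 10 − 4 − 6 = 0; all invariant factors of ∂_2 are 1 so no torsion. So H_1 ≅ 0.
rank ∂_2 = 6, rank ∂_3 = 4 ⇒ b_2 = 10 − 6 − 4 = 0; all invariant factors of ∂_3 are 1 so no torsion. So H_2 ≅ 0.
rank ∂_3 = 4, rank ∂_4 = 0 ⇒ b_3 = 5 − 4 − 0 = 1. So H_3 ≅ Z.

H_0 ≅ Z,  H_1 = 0,  H_2 = 0,  H_3 ≅ Z.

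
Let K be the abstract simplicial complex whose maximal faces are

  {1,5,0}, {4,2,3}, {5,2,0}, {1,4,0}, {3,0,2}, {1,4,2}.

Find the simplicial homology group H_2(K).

Take the total order 0 < 1 < 2 < 3 < 4 < 5 on the vertex set. Then K (dimension 2) consists of the simplices:

  0-simplices (6): [0], [1], [2], [3], [4], [5]
  1-simplices (12): [0,1], [0,2], [0,3], [0,4], [0,5], [1,2], [1,4], [1,5], [2,3], [2,4], [2,5], [3,4]
  2-simplices (6): [0,1,4], [0,1,5], [0,2,3], [0,2,5], [1,2,4], [2,3,4]

Hence C_0 ≅ Z^6, C_1 ≅ Z^12, C_2 ≅ Z^6.

The boundary map ∂_1: C_1 → C_0 maps an edge to its endpoints' difference, ∂[p,q] = q − p.
The resulting 6×12 matrix has rank 5, and its Smith normal form has invariant factors (1,1,1,1,1).

∂_2: C_2 → C_1 maps a triangle to the signed sum of its edges. For instance
  ∂[0,2,5] = [2,5] − [0,5] + [0,2],
  ∂[1,2,4] = [2,4] − [1,4] + [1,2].
The 12×6 boundary matrix has rank 6 and Smith normal form diag(1,1,1,1,1,1).

Now H_k = ker ∂_k / im ∂_{k+1}, so:

  H_2: rank ker ∂_2 − rank ∂_3 = (6 − 6) − 0 = 0, and there is no ∂_3, so H_2 ≅ 0.

(K is a triangulation of the cylinder S^1 x I.)

H_2 ≅ 0.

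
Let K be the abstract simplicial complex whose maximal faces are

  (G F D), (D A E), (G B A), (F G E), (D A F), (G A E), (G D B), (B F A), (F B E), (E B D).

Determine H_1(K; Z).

H_1 = Z_2.

Fix the vertex order A < B < D < E < F < G and write every simplex with vertices in increasing order. Then dim K = 2 and the simplices of K are:

  0-simplices (6): A, B, D, E, F, G
  1-simplices (15): AB, AD, AE, AF, AG, BD, BE, BF, BG, DE, DF, DG, EF, EG, FG
  2-simplices (10): ABF, ABG, ADE, ADF, AEG, BDE, BDG, BEF, DFG, EFG

Hence C_0 ≅ Z^6, C_1 ≅ Z^15, C_2 ≅ Z^10.

The boundary map ∂_1: C_1 → C_0 is given by ∂[p,q] = [q] − [p].
The 6×15 boundary matrix has rank 5 and Smith normal form diag(1,1,1,1,1).

The boundary map ∂_2: C_2 → C_1 acts by ∂[p,q,r] = [q,r] − [p,r] + [p,q]. For instance
  ∂ADE = DE − AE + AD,
  ∂BDE = DE − BE + BD.
As a 15×10 matrix over Z this has rank 10, with invariant factors (1,1,1,1,1,1,1,1,1,2).

From H_k ≅ ker(∂_k) / im(∂_{k+1}) we obtain:

  H_1: rank ker ∂_1 − rank ∂_2 = (15 − 5) − 10 = 0, and ∂_2 has invariant factor 2 > 1, so H_1 = Z_2.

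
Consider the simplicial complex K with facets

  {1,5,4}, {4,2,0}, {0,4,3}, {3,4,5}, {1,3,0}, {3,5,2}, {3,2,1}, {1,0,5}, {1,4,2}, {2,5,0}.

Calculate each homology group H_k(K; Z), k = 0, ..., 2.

H_0 = Z,  H_1 = Z/2,  H_2 = 0.

K has 6 vertices, 15 edges, 10 triangles.
rank ∂_0 = 0, rank ∂_1 = 5 ⇒ b_0 = 6 − 0 − 5 = 1; all invariant factors of ∂_1 are 1 so no torsion. So H_0 ≅ Z.
rank ∂_1 = 5, rank ∂_2 = 10 ⇒ b_1 = 15 − 5 − 10 = 0; ∂_2 has invariant factor(s) [2] giving torsion. So H_1 ≅ Z/2.
rank ∂_2 = 10, rank ∂_3 = 0 ⇒ b_2 = 10 − 10 − 0 = 0. So H_2 ≅ 0.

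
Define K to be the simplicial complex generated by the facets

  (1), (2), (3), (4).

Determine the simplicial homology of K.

We work with the vertex ordering 1 < 2 < 3 < 4. The simplices of K, each written with vertices in increasing order, are:

  0-simplices (4): [1], [2], [3], [4]

giving chain groups C_0 ≅ Z^4.

Reading off H_k = ker ∂_k / im ∂_{k+1}:

  H_0: rank C_0 − rank ∂_1 = 4 − 0 = 4, and there is no ∂_1, so H_0 ≅ Z^4.

H_0 = Z^4.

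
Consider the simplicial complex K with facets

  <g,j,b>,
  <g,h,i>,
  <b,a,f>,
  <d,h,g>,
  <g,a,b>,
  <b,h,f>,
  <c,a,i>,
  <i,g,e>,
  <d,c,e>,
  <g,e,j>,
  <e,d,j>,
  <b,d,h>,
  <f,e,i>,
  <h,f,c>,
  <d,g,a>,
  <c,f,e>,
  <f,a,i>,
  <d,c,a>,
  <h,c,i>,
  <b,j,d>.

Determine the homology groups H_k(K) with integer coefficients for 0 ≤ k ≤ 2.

H_0 = Z,  H_1 = Z × Z/2,  H_2 = 0.

Order the vertices as a < b < c < d < e < f < g < h < i < j. Listing each simplex with vertices in this order, K has dimension 2 with simplices:

  0-simplices (10): a, b, c, d, e, f, g, h, i, j
  1-simplices (30): ab, ac, ad, af, ag, ai, bd, bf, bg, bh, bj, cd, ce, cf, ch, ci, de, dg, dh, dj, ef, eg, ei, ej, fh, fi, gh, gi, gj, hi
  2-simplices (20): abf, abg, acd, aci, adg, afi, bdh, bdj, bfh, bgj, cde, cef, cfh, chi, dej, dgh, efi, egi, egj, ghi

Hence C_0 ≅ Z^10, C_1 ≅ Z^30, C_2 ≅ Z^20.

The boundary map ∂_1: C_1 → C_0 sends each edge [p,q] (with p < q) to q − p. For instance
  ∂ai = i − a.
The resulting 10×30 matrix has rank 9, and its Smith normal form has invariant factors (1,1,1,1,1,1,1,1,1).

∂_2: C_2 → C_1 acts by ∂[p,q,r] = [q,r] − [p,r] + [p,q]. For instance
  ∂acd = cd − ad + ac,
  ∂abg = bg − ag + ab.
This gives a 30×20 integer matrix of rank 20; reducing to Smith normal form yields diagonal entries (1,1,1,1,1,1,1,1,1,1,1,1,1,1,1,1,1,1,1,2).

From H_k ≅ ker(∂_k) / im(∂_{k+1}) we obtain:

  H_0: rank C_0 − rank ∂_1 = 10 − 9 = 1, and the invariant factors of ∂_1 are all 1, so H_0 = Z.
  H_1: rank ker ∂_1 − rank ∂_2 = (30 − 9) − 20 = 1, and ∂_2 has invariant factor 2 > 1, so H_1 = Z × Z/2.
  H_2: rank ker ∂_2 − rank ∂_3 = (20 − 20) − 0 = 0, and there is no ∂_3, so H_2 = 0.

As a check, the Euler characteristic is 10 − 30 + 20 = 0, which agrees with 1 − 1 + 0 = 0.
(K is a triangulation of the Klein bottle.)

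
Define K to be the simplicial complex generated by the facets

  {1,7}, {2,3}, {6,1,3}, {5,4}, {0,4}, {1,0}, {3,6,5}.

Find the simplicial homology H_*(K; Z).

We work with the vertex ordering 0 < 1 < 2 < 3 < 4 < 5 < 6 < 7. The simplices of K, each written with vertices in increasing order, are:

  0-simplices (8): [0], [1], [2], [3], [4], [5], [6], [7]
  1-simplices (10): [0,1], [0,4], [1,3], [1,6], [1,7], [2,3], [3,5], [3,6], [4,5], [5,6]
  2-simplices (2): [1,3,6], [3,5,6]

giving chain groups C_0 ≅ Z^8, C_1 ≅ Z^10, C_2 ≅ Z^2.

∂_1: C_1 → C_0 is given by ∂[p,q] = [q] − [p]. For instance
  ∂[2,3] = [3] − [2].
This gives a 8×10 integer matrix of rank 7; reducing to Smith normal form yields diagonal entries (1,1,1,1,1,1,1).

The boundary map ∂_2: C_2 → C_1 sends each 2-simplex [p,q,r] to [q,r] − [p,r] + [p,q]. For instance
  ∂[3,5,6] = [5,6] − [3,6] + [3,5],
  ∂[1,3,6] = [3,6] − [1,6] + [1,3].
The 10×2 boundary matrix has rank 2 and Smith normal form diag(1,1).

From H_k ≅ ker(∂_k) / im(∂_{k+1}) we obtain:

  H_0: rank C_0 − rank ∂_1 = 8 − 7 = 1, and the invariant factors of ∂_1 are all 1, so H_0 = Z.
  H_1: rank ker ∂_1 − rank ∂_2 = (10 − 7) − 2 = 1, and the invariant factors of ∂_2 are all 1, so H_1 = Z.
  H_2: rank ker ∂_2 − rank ∂_3 = (2 − 2) − 0 = 0, and there is no ∂_3, so H_2 = 0.

H_0 ≅ Z,  H_1 ≅ Z,  H_2 = 0.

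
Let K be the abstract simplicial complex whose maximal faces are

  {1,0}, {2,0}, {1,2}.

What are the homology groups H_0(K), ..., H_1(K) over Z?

H_0 = Z,  H_1 = Z.

We work with the vertex ordering 0 < 1 < 2. The simplices of K, each written with vertices in increasing order, are:

  0-simplices (3): [0], [1], [2]
  1-simplices (3): [0,1], [0,2], [1,2]

Hence C_0 ≅ Z^3, C_1 ≅ Z^3.

The boundary map ∂_1: C_1 → C_0 is given by ∂[p,q] = [q] − [p].
This gives a 3×3 integer matrix of rank 2; reducing to Smith normal form yields diagonal entries (1,1).

Computing H_k = (kernel of ∂_k) / (image of ∂_{k+1}):

  H_0: rank C_0 − rank ∂_1 = 3 − 2 = 1, and the invariant factors of ∂_1 are all 1, so H_0 ≅ Z.
  H_1: rank ker ∂_1 − rank ∂_2 = (3 − 2) − 0 = 1, and there is no ∂_2, so H_1 ≅ Z.

(K is a triangulation of the circle S^1.)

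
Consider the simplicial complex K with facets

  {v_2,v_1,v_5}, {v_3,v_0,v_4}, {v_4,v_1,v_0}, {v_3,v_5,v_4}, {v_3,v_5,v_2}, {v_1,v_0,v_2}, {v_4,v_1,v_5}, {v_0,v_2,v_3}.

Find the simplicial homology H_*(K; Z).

Order the vertices as v_0 < v_1 < v_2 < v_3 < v_4 < v_5. Listing each simplex with vertices in this order, K has dimension 2 with simplices:

  0-simplices (6): [v_0], [v_1], [v_2], [v_3], [v_4], [v_5]
  1-simplices (12): [v_0,v_1], [v_0,v_2], [v_0,v_3], [v_0,v_4], [v_1,v_2], [v_1,v_4], [v_1,v_5], [v_2,v_3], [v_2,v_5], [v_3,v_4], [v_3,v_5], [v_4,v_5]
  2-simplices (8): [v_0,v_1,v_2], [v_0,v_1,v_4], [v_0,v_2,v_3], [v_0,v_3,v_4], [v_1,v_2,v_5], [v_1,v_4,v_5], [v_2,v_3,v_5], [v_3,v_4,v_5]

giving chain groups C_0 ≅ Z^6, C_1 ≅ Z^12, C_2 ≅ Z^8.

∂_1: C_1 → C_0 sends each edge [p,q] (with p < q) to q − p. For instance
  ∂[v_3,v_5] = [v_5] − [v_3].
The resulting 6×12 matrix has rank 5, and its Smith normal form has invariant factors (1,1,1,1,1).

The boundary map ∂_2: C_2 → C_1 sends each 2-simplex [p,q,r] to [q,r] − [p,r] + [p,q]. For instance
  ∂[v_0,v_1,v_2] = [v_1,v_2] − [v_0,v_2] + [v_0,v_1],
  ∂[v_3,v_4,v_5] = [v_4,v_5] − [v_3,v_5] + [v_3,v_4].
As a 12×8 matrix over Z this has rank 7, with invariant factors (1,1,1,1,1,1,1).

Now H_k = ker ∂_k / im ∂_{k+1}, so:

  H_0: rank C_0 − rank ∂_1 = 6 − 5 = 1, and the invariant factors of ∂_1 are all 1, so H_0 = Z.
  H_1: rank ker ∂_1 − rank ∂_2 = (12 − 5) − 7 = 0, and the invariant factors of ∂_2 are all 1, so H_1 = 0.
  H_2: rank ker ∂_2 − rank ∂_3 = (8 − 7) − 0 = 1, and there is no ∂_3, so H_2 = Z.

H_0 ≅ Z,  H_1 = 0,  H_2 ≅ Z.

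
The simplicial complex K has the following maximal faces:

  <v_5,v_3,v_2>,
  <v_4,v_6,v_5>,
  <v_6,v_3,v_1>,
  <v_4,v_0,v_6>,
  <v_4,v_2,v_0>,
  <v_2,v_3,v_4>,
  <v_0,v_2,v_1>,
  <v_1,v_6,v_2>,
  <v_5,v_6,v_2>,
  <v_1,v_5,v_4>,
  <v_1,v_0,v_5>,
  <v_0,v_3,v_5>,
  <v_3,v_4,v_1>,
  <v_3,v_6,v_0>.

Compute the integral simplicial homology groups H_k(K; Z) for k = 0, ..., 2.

Fix the vertex order v_0 < v_1 < v_2 < v_3 < v_4 < v_5 < v_6 and write every simplex with vertices in increasing order. Then dim K = 2 and the simplices of K are:

  0-simplices (7): [v_0], [v_1], [v_2], [v_3], [v_4], [v_5], [v_6]
  1-simplices (21): (21 of them)
  2-simplices (14): (14 of them)

giving chain groups C_0 ≅ Z^7, C_1 ≅ Z^21, C_2 ≅ Z^14.

The boundary map ∂_1: C_1 → C_0 is given by ∂[p,q] = [q] − [p].
The 7×21 boundary matrix has rank 6 and Smith normal form diag(1,1,1,1,1,1).

∂_2: C_2 → C_1 maps a triangle to the signed sum of its edges. For instance
  ∂[v_2,v_5,v_6] = [v_5,v_6] − [v_2,v_6] + [v_2,v_5],
  ∂[v_2,v_3,v_4] = [v_3,v_4] − [v_2,v_4] + [v_2,v_3].
The resulting 21×14 matrix has rank 13, and its Smith normal form has invariant factors (1,1,1,1,1,1,1,1,1,1,1,1,1).

Now H_k = ker ∂_k / im ∂_{k+1}, so:

  H_0: rank C_0 − rank ∂_1 = 7 − 6 = 1, and the invariant factors of ∂_1 are all 1, so H_0 = Z.
  H_1: rank ker ∂_1 − rank ∂_2 = (21 − 6) − 13 = 2, and the invariant factors of ∂_2 are all 1, so H_1 = Z^2.
  H_2: rank ker ∂_2 − rank ∂_3 = (14 − 13) − 0 = 1, and there is no ∂_3, so H_2 = Z.

As a check, the Euler characteristic is 7 − 21 + 14 = 0, which agrees with 1 − 2 + 1 = 0.

H_0 ≅ Z,  H_1 ≅ Z^2,  H_2 ≅ Z.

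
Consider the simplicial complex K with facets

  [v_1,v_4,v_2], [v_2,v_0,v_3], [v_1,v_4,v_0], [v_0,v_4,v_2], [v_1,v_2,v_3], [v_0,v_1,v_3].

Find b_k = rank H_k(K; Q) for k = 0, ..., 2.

K has 5 vertices, 9 edges, 6 triangles.
rank ∂_0 = 0, rank ∂_1 = 4 ⇒ b_0 = 5 − 0 − 4 = 1; all invariant factors of ∂_1 are 1 so no torsion. So H_0 ≅ Z.
rank ∂_1 = 4, rank ∂_2 = 5 ⇒ b_1 = 9 − 4 − 5 = 0; all invariant factors of ∂_2 are 1 so no torsion. So H_1 ≅ 0.
rank ∂_2 = 5, rank ∂_3 = 0 ⇒ b_2 = 6 − 5 − 0 = 1. So H_2 ≅ Z.

b_0 = 1, b_1 = 0, b_2 = 1.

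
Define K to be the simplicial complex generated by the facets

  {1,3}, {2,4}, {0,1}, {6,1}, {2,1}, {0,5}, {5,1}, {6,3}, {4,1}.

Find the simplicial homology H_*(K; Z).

We work with the vertex ordering 0 < 1 < 2 < 3 < 4 < 5 < 6. The simplices of K, each written with vertices in increasing order, are:

  0-simplices (7): [0], [1], [2], [3], [4], [5], [6]
  1-simplices (9): [0,1], [0,5], [1,2], [1,3], [1,4], [1,5], [1,6], [2,4], [3,6]

giving chain groups C_0 ≅ Z^7, C_1 ≅ Z^9.

∂_1: C_1 → C_0 sends each edge [p,q] (with p < q) to q − p. For instance
  ∂[0,5] = [5] − [0].
The 7×9 boundary matrix has rank 6 and Smith normal form diag(1,1,1,1,1,1).

From H_k ≅ ker(∂_k) / im(∂_{k+1}) we obtain:

  H_0: rank C_0 − rank ∂_1 = 7 − 6 = 1, and the invariant factors of ∂_1 are all 1, so H_0 ≅ Z.
  H_1: rank ker ∂_1 − rank ∂_2 = (9 − 6) − 0 = 3, and there is no ∂_2, so H_1 ≅ Z^3.

(K is a triangulation of a wedge of 3 circles.)

H_0 = Z,  H_1 = Z^3.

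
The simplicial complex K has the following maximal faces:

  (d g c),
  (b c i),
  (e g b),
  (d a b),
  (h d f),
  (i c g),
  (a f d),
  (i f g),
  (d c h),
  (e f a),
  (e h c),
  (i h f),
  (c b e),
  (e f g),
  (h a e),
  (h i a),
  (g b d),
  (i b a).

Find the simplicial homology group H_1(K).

H_1 = Z ⊕ Z/2.

Fix the vertex order a < b < c < d < e < f < g < h < i and write every simplex with vertices in increasing order. Then dim K = 2 and the simplices of K are:

  0-simplices (9): a, b, c, d, e, f, g, h, i
  1-simplices (27): ab, ad, ae, af, ah, ai, bc, bd, be, bg, bi, cd, ce, cg, ch, ci, df, dg, dh, ef, eg, eh, fg, fh, fi, gi, hi
  2-simplices (18): abd, abi, adf, aef, aeh, ahi, bce, bci, bdg, beg, cdg, cdh, ceh, cgi, dfh, efg, fgi, fhi

so the chain groups are C_0 ≅ Z^9, C_1 ≅ Z^27, C_2 ≅ Z^18.

∂_1: C_1 → C_0 sends each edge [p,q] (with p < q) to q − p.
As a 9×27 matrix over Z this has rank 8, with invariant factors (1,1,1,1,1,1,1,1).

The boundary map ∂_2: C_2 → C_1 acts by ∂[p,q,r] = [q,r] − [p,r] + [p,q]. For instance
  ∂ahi = hi − ai + ah,
  ∂ceh = eh − ch + ce.
The 27×18 boundary matrix has rank 18 and Smith normal form diag(1,1,1,1,1,1,1,1,1,1,1,1,1,1,1,1,1,2).

Computing H_k = (kernel of ∂_k) / (image of ∂_{k+1}):

  H_1: rank ker ∂_1 − rank ∂_2 = (27 − 8) − 18 = 1, and ∂_2 has invariant factor 2 > 1, so H_1 ≅ Z ⊕ Z/2.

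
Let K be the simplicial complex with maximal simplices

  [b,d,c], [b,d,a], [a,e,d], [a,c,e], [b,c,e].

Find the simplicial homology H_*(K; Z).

Take the total order a < b < c < d < e on the vertex set. Then K (dimension 2) consists of the simplices:

  0-simplices (5): a, b, c, d, e
  1-simplices (10): ab, ac, ad, ae, bc, bd, be, cd, ce, de
  2-simplices (5): abd, ace, ade, bcd, bce

so the chain groups are C_0 ≅ Z^5, C_1 ≅ Z^10, C_2 ≅ Z^5.

∂_1: C_1 → C_0 maps an edge to its endpoints' difference, ∂[p,q] = q − p.
As a 5×10 matrix over Z this has rank 4, with invariant factors (1,1,1,1).

Boundary ∂_2: C_2 → C_1 acts by ∂[p,q,r] = [q,r] − [p,r] + [p,q]. For instance
  ∂ade = de − ae + ad,
  ∂abd = bd − ad + ab.
The 10×5 boundary matrix has rank 5 and Smith normal form diag(1,1,1,1,1).

Reading off H_k = ker ∂_k / im ∂_{k+1}:

  H_0: rank C_0 − rank ∂_1 = 5 − 4 = 1, and the invariant factors of ∂_1 are all 1, so H_0 = Z.
  H_1: rank ker ∂_1 − rank ∂_2 = (10 − 4) − 5 = 1, and the invariant factors of ∂_2 are all 1, so H_1 = Z.
  H_2: rank ker ∂_2 − rank ∂_3 = (5 − 5) − 0 = 0, and there is no ∂_3, so H_2 = 0.

H_0 = Z,  H_1 = Z,  H_2 = 0.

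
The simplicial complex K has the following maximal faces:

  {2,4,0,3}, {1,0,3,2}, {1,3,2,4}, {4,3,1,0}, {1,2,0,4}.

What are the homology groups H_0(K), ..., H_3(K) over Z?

H_0 = Z,  H_1 = 0,  H_2 = 0,  H_3 = Z.

K has 5 vertices, 10 edges, 10 triangles, 5 3-simplices.
rank ∂_0 = 0, rank ∂_1 = 4 ⇒ b_0 = 5 − 0 − 4 = 1; all invariant factors of ∂_1 are 1 so no torsion. So H_0 = Z.
rank ∂_1 = 4, rank ∂_2 = 6 ⇒ b_1 = 10 − 4 − 6 = 0; all invariant factors of ∂_2 are 1 so no torsion. So H_1 = 0.
rank ∂_2 = 6, rank ∂_3 = 4 ⇒ b_2 = 10 − 6 − 4 = 0; all invariant factors of ∂_3 are 1 so no torsion. So H_2 = 0.
rank ∂_3 = 4, rank ∂_4 = 0 ⇒ b_3 = 5 − 4 − 0 = 1. So H_3 = Z.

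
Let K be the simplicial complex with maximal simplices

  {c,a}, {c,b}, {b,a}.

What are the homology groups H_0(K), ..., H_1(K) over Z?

H_0 ≅ Z,  H_1 ≅ Z.

We work with the vertex ordering a < b < c. The simplices of K, each written with vertices in increasing order, are:

  0-simplices (3): a, b, c
  1-simplices (3): ab, ac, bc

Hence C_0 ≅ Z^3, C_1 ≅ Z^3.

∂_1: C_1 → C_0 is given by ∂[p,q] = [q] − [p].
The resulting 3×3 matrix has rank 2, and its Smith normal form has invariant factors (1,1).

Reading off H_k = ker ∂_k / im ∂_{k+1}:

  H_0: rank C_0 − rank ∂_1 = 3 − 2 = 1, and the invariant factors of ∂_1 are all 1, so H_0 = Z.
  H_1: rank ker ∂_1 − rank ∂_2 = (3 − 2) − 0 = 1, and there is no ∂_2, so H_1 = Z.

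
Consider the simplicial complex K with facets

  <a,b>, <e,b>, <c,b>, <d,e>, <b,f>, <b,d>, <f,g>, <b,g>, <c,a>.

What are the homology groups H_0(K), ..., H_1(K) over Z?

H_0 ≅ Z,  H_1 ≅ Z^3.

Fix the vertex order a < b < c < d < e < f < g and write every simplex with vertices in increasing order. Then dim K = 1 and the simplices of K are:

  0-simplices (7): a, b, c, d, e, f, g
  1-simplices (9): ab, ac, bc, bd, be, bf, bg, de, fg

so the chain groups are C_0 ≅ Z^7, C_1 ≅ Z^9.

Boundary ∂_1: C_1 → C_0 is given by ∂[p,q] = [q] − [p]. For instance
  ∂fg = g − f.
The resulting 7×9 matrix has rank 6, and its Smith normal form has invariant factors (1,1,1,1,1,1).

Reading off H_k = ker ∂_k / im ∂_{k+1}:

  H_0: rank C_0 − rank ∂_1 = 7 − 6 = 1, and the invariant factors of ∂_1 are all 1, so H_0 = Z.
  H_1: rank ker ∂_1 − rank ∂_2 = (9 − 6) − 0 = 3, and there is no ∂_2, so H_1 = Z^3.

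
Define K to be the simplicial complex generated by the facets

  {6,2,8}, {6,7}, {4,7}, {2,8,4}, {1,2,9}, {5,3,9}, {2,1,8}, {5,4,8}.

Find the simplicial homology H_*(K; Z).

H_0 ≅ Z,  H_1 ≅ Z^2,  H_2 = 0.

Take the total order 1 < 2 < 3 < 4 < 5 < 6 < 7 < 8 < 9 on the vertex set. Then K (dimension 2) consists of the simplices:

  0-simplices (9): [1], [2], [3], [4], [5], [6], [7], [8], [9]
  1-simplices (16): [1,2], [1,8], [1,9], [2,4], [2,6], [2,8], [2,9], [3,5], [3,9], [4,5], [4,7], [4,8], [5,8], [5,9], [6,7], [6,8]
  2-simplices (6): [1,2,8], [1,2,9], [2,4,8], [2,6,8], [3,5,9], [4,5,8]

so the chain groups are C_0 ≅ Z^9, C_1 ≅ Z^16, C_2 ≅ Z^6.

∂_1: C_1 → C_0 maps an edge to its endpoints' difference, ∂[p,q] = q − p.
As a 9×16 matrix over Z this has rank 8, with invariant factors (1,1,1,1,1,1,1,1).

∂_2: C_2 → C_1 sends each 2-simplex [p,q,r] to [q,r] − [p,r] + [p,q]. For instance
  ∂[1,2,8] = [2,8] − [1,8] + [1,2],
  ∂[1,2,9] = [2,9] − [1,9] + [1,2].
The resulting 16×6 matrix has rank 6, and its Smith normal form has invariant factors (1,1,1,1,1,1).

Computing H_k = (kernel of ∂_k) / (image of ∂_{k+1}):

  H_0: rank C_0 − rank ∂_1 = 9 − 8 = 1, and the invariant factors of ∂_1 are all 1, so H_0 ≅ Z.
  H_1: rank ker ∂_1 − rank ∂_2 = (16 − 8) − 6 = 2, and the invariant factors of ∂_2 are all 1, so H_1 ≅ Z^2.
  H_2: rank ker ∂_2 − rank ∂_3 = (6 − 6) − 0 = 0, and there is no ∂_3, so H_2 ≅ 0.

As a check, the Euler characteristic is 9 − 16 + 6 = -1, which agrees with 1 − 2 + 0 = -1.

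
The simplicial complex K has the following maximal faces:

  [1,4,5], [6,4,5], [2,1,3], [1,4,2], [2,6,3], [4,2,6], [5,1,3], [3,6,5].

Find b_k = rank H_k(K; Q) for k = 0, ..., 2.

Order the vertices as 1 < 2 < 3 < 4 < 5 < 6. Listing each simplex with vertices in this order, K has dimension 2 with simplices:

  0-simplices (6): [1], [2], [3], [4], [5], [6]
  1-simplices (12): [1,2], [1,3], [1,4], [1,5], [2,3], [2,4], [2,6], [3,5], [3,6], [4,5], [4,6], [5,6]
  2-simplices (8): [1,2,3], [1,2,4], [1,3,5], [1,4,5], [2,3,6], [2,4,6], [3,5,6], [4,5,6]

Hence C_0 ≅ Z^6, C_1 ≅ Z^12, C_2 ≅ Z^8.

∂_1: C_1 → C_0 maps an edge to its endpoints' difference, ∂[p,q] = q − p.
As a 6×12 matrix over Z this has rank 5, with invariant factors (1,1,1,1,1).

The boundary map ∂_2: C_2 → C_1 maps a triangle to the signed sum of its edges. For instance
  ∂[3,5,6] = [5,6] − [3,6] + [3,5],
  ∂[2,3,6] = [3,6] − [2,6] + [2,3].
The resulting 12×8 matrix has rank 7, and its Smith normal form has invariant factors (1,1,1,1,1,1,1).

Computing H_k = (kernel of ∂_k) / (image of ∂_{k+1}):

  H_0: rank C_0 − rank ∂_1 = 6 − 5 = 1, and the invariant factors of ∂_1 are all 1, so H_0 ≅ Z.
  H_1: rank ker ∂_1 − rank ∂_2 = (12 − 5) − 7 = 0, and the invariant factors of ∂_2 are all 1, so H_1 ≅ 0.
  H_2: rank ker ∂_2 − rank ∂_3 = (8 − 7) − 0 = 1, and there is no ∂_3, so H_2 ≅ Z.

As a check, the Euler characteristic is 6 − 12 + 8 = 2, which agrees with 1 − 0 + 1 = 2.

Hence the Betti numbers are b_0 = 1, b_1 = 0, b_2 = 1.

b_0 = 1, b_1 = 0, b_2 = 1.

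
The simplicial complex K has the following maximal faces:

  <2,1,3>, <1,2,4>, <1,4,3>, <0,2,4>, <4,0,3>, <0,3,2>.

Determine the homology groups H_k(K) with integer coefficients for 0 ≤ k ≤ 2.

H_0 = Z,  H_1 = 0,  H_2 = Z.

Take the total order 0 < 1 < 2 < 3 < 4 on the vertex set. Then K (dimension 2) consists of the simplices:

  0-simplices (5): [0], [1], [2], [3], [4]
  1-simplices (9): [0,2], [0,3], [0,4], [1,2], [1,3], [1,4], [2,3], [2,4], [3,4]
  2-simplices (6): [0,2,3], [0,2,4], [0,3,4], [1,2,3], [1,2,4], [1,3,4]

so the chain groups are C_0 ≅ Z^5, C_1 ≅ Z^9, C_2 ≅ Z^6.

The boundary map ∂_1: C_1 → C_0 sends each edge [p,q] (with p < q) to q − p. For instance
  ∂[1,4] = [4] − [1].
The resulting 5×9 matrix has rank 4, and its Smith normal form has invariant factors (1,1,1,1).

The boundary map ∂_2: C_2 → C_1 acts by ∂[p,q,r] = [q,r] − [p,r] + [p,q]. For instance
  ∂[1,2,3] = [2,3] − [1,3] + [1,2],
  ∂[0,2,4] = [2,4] − [0,4] + [0,2].
As a 9×6 matrix over Z this has rank 5, with invariant factors (1,1,1,1,1).

From H_k ≅ ker(∂_k) / im(∂_{k+1}) we obtain:

  H_0: rank C_0 − rank ∂_1 = 5 − 4 = 1, and the invariant factors of ∂_1 are all 1, so H_0 = Z.
  H_1: rank ker ∂_1 − rank ∂_2 = (9 − 4) − 5 = 0, and the invariant factors of ∂_2 are all 1, so H_1 = 0.
  H_2: rank ker ∂_2 − rank ∂_3 = (6 − 5) − 0 = 1, and there is no ∂_3, so H_2 = Z.

As a check, the Euler characteristic is 5 − 9 + 6 = 2, which agrees with 1 − 0 + 1 = 2.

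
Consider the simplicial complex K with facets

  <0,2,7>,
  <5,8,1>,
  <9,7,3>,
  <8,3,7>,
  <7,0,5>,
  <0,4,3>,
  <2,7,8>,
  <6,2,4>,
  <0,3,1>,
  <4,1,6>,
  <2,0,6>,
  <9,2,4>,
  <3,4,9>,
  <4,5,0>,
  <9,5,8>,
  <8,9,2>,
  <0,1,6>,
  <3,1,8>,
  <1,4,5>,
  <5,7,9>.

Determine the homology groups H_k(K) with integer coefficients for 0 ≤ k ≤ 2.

Fix the vertex order 0 < 1 < 2 < 3 < 4 < 5 < 6 < 7 < 8 < 9 and write every simplex with vertices in increasing order. Then dim K = 2 and the simplices of K are:

  0-simplices (10): [0], [1], [2], [3], [4], [5], [6], [7], [8], [9]
  1-simplices (30): (30 of them)
  2-simplices (20): (20 of them)

so the chain groups are C_0 ≅ Z^10, C_1 ≅ Z^30, C_2 ≅ Z^20.

Boundary ∂_1: C_1 → C_0 sends each edge [p,q] (with p < q) to q − p.
As a 10×30 matrix over Z this has rank 9, with invariant factors (1,1,1,1,1,1,1,1,1).

The boundary map ∂_2: C_2 → C_1 sends each 2-simplex [p,q,r] to [q,r] − [p,r] + [p,q]. For instance
  ∂[1,3,8] = [3,8] − [1,8] + [1,3],
  ∂[1,4,6] = [4,6] − [1,6] + [1,4].
As a 30×20 matrix over Z this has rank 20, with invariant factors (1,1,1,1,1,1,1,1,1,1,1,1,1,1,1,1,1,1,1,2).

Now H_k = ker ∂_k / im ∂_{k+1}, so:

  H_0: rank C_0 − rank ∂_1 = 10 − 9 = 1, and the invariant factors of ∂_1 are all 1, so H_0 ≅ Z.
  H_1: rank ker ∂_1 − rank ∂_2 = (30 − 9) − 20 = 1, and ∂_2 has invariant factor 2 > 1, so H_1 ≅ Z ⊕ Z/2.
  H_2: rank ker ∂_2 − rank ∂_3 = (20 − 20) − 0 = 0, and there is no ∂_3, so H_2 ≅ 0.

As a check, the Euler characteristic is 10 − 30 + 20 = 0, which agrees with 1 − 1 + 0 = 0.

H_0 ≅ Z,  H_1 ≅ Z ⊕ Z/2,  H_2 = 0.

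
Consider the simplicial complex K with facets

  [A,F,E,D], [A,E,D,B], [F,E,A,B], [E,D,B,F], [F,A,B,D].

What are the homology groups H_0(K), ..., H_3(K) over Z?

H_0 = Z,  H_1 = 0,  H_2 = 0,  H_3 = Z.

We work with the vertex ordering A < B < D < E < F. The simplices of K, each written with vertices in increasing order, are:

  0-simplices (5): A, B, D, E, F
  1-simplices (10): AB, AD, AE, AF, BD, BE, BF, DE, DF, EF
  2-simplices (10): ABD, ABE, ABF, ADE, ADF, AEF, BDE, BDF, BEF, DEF
  3-simplices (5): ABDE, ABDF, ABEF, ADEF, BDEF

giving chain groups C_0 ≅ Z^5, C_1 ≅ Z^10, C_2 ≅ Z^10, C_3 ≅ Z^5.

Boundary ∂_1: C_1 → C_0 is given by ∂[p,q] = [q] − [p]. For instance
  ∂BE = E − B.
As a 5×10 matrix over Z this has rank 4, with invariant factors (1,1,1,1).

The boundary map ∂_2: C_2 → C_1 maps a triangle to the signed sum of its edges. For instance
  ∂DEF = EF − DF + DE,
  ∂ADE = DE − AE + AD.
As a 10×10 matrix over Z this has rank 6, with invariant factors (1,1,1,1,1,1).

The boundary map ∂_3: C_3 → C_2 sends each 3-simplex σ to the alternating sum Σ_i (−1)^i (σ with its i-th vertex removed). For instance
  ∂BDEF = DEF − BEF + BDF − BDE,
  ∂ABDE = BDE − ADE + ABE − ABD.
The resulting 10×5 matrix has rank 4, and its Smith normal form has invariant factors (1,1,1,1).

From H_k ≅ ker(∂_k) / im(∂_{k+1}) we obtain:

  H_0: rank C_0 − rank ∂_1 = 5 − 4 = 1, and the invariant factors of ∂_1 are all 1, so H_0 ≅ Z.
  H_1: rank ker ∂_1 − rank ∂_2 = (10 − 4) − 6 = 0, and the invariant factors of ∂_2 are all 1, so H_1 ≅ 0.
  H_2: rank ker ∂_2 − rank ∂_3 = (10 − 6) − 4 = 0, and the invariant factors of ∂_3 are all 1, so H_2 ≅ 0.
  H_3: rank ker ∂_3 − rank ∂_4 = (5 − 4) − 0 = 1, and there is no ∂_4, so H_3 ≅ Z.

As a check, the Euler characteristic is 5 − 10 + 10 − 5 = 0, which agrees with 1 − 0 + 0 − 1 = 0.
(K is a triangulation of the 3-sphere S^3.)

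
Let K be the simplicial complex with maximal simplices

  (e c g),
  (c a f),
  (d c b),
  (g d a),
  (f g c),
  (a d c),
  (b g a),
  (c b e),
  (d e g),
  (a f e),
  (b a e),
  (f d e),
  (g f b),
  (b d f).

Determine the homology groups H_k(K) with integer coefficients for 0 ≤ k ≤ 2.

Take the total order a < b < c < d < e < f < g on the vertex set. Then K (dimension 2) consists of the simplices:

  0-simplices (7): a, b, c, d, e, f, g
  1-simplices (21): ab, ac, ad, ae, af, ag, bc, bd, be, bf, bg, cd, ce, cf, cg, de, df, dg, ef, eg, fg
  2-simplices (14): abe, abg, acd, acf, adg, aef, bcd, bce, bdf, bfg, ceg, cfg, def, deg

giving chain groups C_0 ≅ Z^7, C_1 ≅ Z^21, C_2 ≅ Z^14.

∂_1: C_1 → C_0 sends each edge [p,q] (with p < q) to q − p.
As a 7×21 matrix over Z this has rank 6, with invariant factors (1,1,1,1,1,1).

∂_2: C_2 → C_1 acts by ∂[p,q,r] = [q,r] − [p,r] + [p,q]. For instance
  ∂abg = bg − ag + ab,
  ∂ceg = eg − cg + ce.
This gives a 21×14 integer matrix of rank 13; reducing to Smith normal form yields diagonal entries (1,1,1,1,1,1,1,1,1,1,1,1,1).

Computing H_k = (kernel of ∂_k) / (image of ∂_{k+1}):

  H_0: rank C_0 − rank ∂_1 = 7 − 6 = 1, and the invariant factors of ∂_1 are all 1, so H_0 = Z.
  H_1: rank ker ∂_1 − rank ∂_2 = (21 − 6) − 13 = 2, and the invariant factors of ∂_2 are all 1, so H_1 = Z^2.
  H_2: rank ker ∂_2 − rank ∂_3 = (14 − 13) − 0 = 1, and there is no ∂_3, so H_2 = Z.

As a check, the Euler characteristic is 7 − 21 + 14 = 0, which agrees with 1 − 2 + 1 = 0.

H_0 ≅ Z,  H_1 ≅ Z^2,  H_2 ≅ Z.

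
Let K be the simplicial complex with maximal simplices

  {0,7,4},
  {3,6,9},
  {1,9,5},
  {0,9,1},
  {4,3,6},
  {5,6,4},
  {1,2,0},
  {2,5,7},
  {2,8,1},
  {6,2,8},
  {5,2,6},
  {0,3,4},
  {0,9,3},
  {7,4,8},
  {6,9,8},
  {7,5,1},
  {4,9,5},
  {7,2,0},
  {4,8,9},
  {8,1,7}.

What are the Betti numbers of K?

b_0 = 1, b_1 = 1, b_2 = 0.

Order the vertices as 0 < 1 < 2 < 3 < 4 < 5 < 6 < 7 < 8 < 9. Listing each simplex with vertices in this order, K has dimension 2 with simplices:

  0-simplices (10): [0], [1], [2], [3], [4], [5], [6], [7], [8], [9]
  1-simplices (30): (30 of them)
  2-simplices (20): (20 of them)

Hence C_0 ≅ Z^10, C_1 ≅ Z^30, C_2 ≅ Z^20.

Boundary ∂_1: C_1 → C_0 maps an edge to its endpoints' difference, ∂[p,q] = q − p. For instance
  ∂[0,1] = [1] − [0].
The resulting 10×30 matrix has rank 9, and its Smith normal form has invariant factors (1,1,1,1,1,1,1,1,1).

Boundary ∂_2: C_2 → C_1 maps a triangle to the signed sum of its edges. For instance
  ∂[0,3,4] = [3,4] − [0,4] + [0,3],
  ∂[2,5,7] = [5,7] − [2,7] + [2,5].
As a 30×20 matrix over Z this has rank 20, with invariant factors (1,1,1,1,1,1,1,1,1,1,1,1,1,1,1,1,1,1,1,2).

Now H_k = ker ∂_k / im ∂_{k+1}, so:

  H_0: rank C_0 − rank ∂_1 = 10 − 9 = 1, and the invariant factors of ∂_1 are all 1, so H_0 ≅ Z.
  H_1: rank ker ∂_1 − rank ∂_2 = (30 − 9) − 20 = 1, and ∂_2 has invariant factor 2 > 1, so H_1 ≅ Z ⊕ Z/2.
  H_2: rank ker ∂_2 − rank ∂_3 = (20 − 20) − 0 = 0, and there is no ∂_3, so H_2 ≅ 0.

Hence the Betti numbers are b_0 = 1, b_1 = 1, b_2 = 0.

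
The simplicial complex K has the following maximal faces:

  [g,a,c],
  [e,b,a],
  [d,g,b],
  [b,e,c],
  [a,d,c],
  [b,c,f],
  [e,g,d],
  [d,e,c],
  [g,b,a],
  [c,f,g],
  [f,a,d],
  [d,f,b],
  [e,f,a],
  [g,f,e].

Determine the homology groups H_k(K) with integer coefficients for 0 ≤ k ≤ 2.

Take the total order a < b < c < d < e < f < g on the vertex set. Then K (dimension 2) consists of the simplices:

  0-simplices (7): a, b, c, d, e, f, g
  1-simplices (21): ab, ac, ad, ae, af, ag, bc, bd, be, bf, bg, cd, ce, cf, cg, de, df, dg, ef, eg, fg
  2-simplices (14): abe, abg, acd, acg, adf, aef, bce, bcf, bdf, bdg, cde, cfg, deg, efg

giving chain groups C_0 ≅ Z^7, C_1 ≅ Z^21, C_2 ≅ Z^14.

∂_1: C_1 → C_0 maps an edge to its endpoints' difference, ∂[p,q] = q − p. For instance
  ∂dg = g − d.
The resulting 7×21 matrix has rank 6, and its Smith normal form has invariant factors (1,1,1,1,1,1).

Boundary ∂_2: C_2 → C_1 maps a triangle to the signed sum of its edges. For instance
  ∂deg = eg − dg + de,
  ∂acd = cd − ad + ac.
The resulting 21×14 matrix has rank 13, and its Smith normal form has invariant factors (1,1,1,1,1,1,1,1,1,1,1,1,1).

From H_k ≅ ker(∂_k) / im(∂_{k+1}) we obtain:

  H_0: rank C_0 − rank ∂_1 = 7 − 6 = 1, and the invariant factors of ∂_1 are all 1, so H_0 ≅ Z.
  H_1: rank ker ∂_1 − rank ∂_2 = (21 − 6) − 13 = 2, and the invariant factors of ∂_2 are all 1, so H_1 ≅ Z^2.
  H_2: rank ker ∂_2 − rank ∂_3 = (14 − 13) − 0 = 1, and there is no ∂_3, so H_2 ≅ Z.

(K is a triangulation of the torus T^2.)

H_0 = Z,  H_1 = Z^2,  H_2 = Z.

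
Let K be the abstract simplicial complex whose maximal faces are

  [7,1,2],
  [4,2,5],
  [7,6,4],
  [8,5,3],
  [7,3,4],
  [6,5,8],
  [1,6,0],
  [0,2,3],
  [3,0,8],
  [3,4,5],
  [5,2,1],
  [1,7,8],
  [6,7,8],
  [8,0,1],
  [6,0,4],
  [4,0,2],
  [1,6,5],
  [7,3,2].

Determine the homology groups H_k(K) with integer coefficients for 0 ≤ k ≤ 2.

K has 9 vertices, 27 edges, 18 triangles.
rank ∂_0 = 0, rank ∂_1 = 8 ⇒ b_0 = 9 − 0 − 8 = 1; all invariant factors of ∂_1 are 1 so no torsion. So H_0 = Z.
rank ∂_1 = 8, rank ∂_2 = 18 ⇒ b_1 = 27 − 8 − 18 = 1; ∂_2 has invariant factor(s) [2] giving torsion. So H_1 = Z ⊕ Z/2.
rank ∂_2 = 18, rank ∂_3 = 0 ⇒ b_2 = 18 − 18 − 0 = 0. So H_2 = 0.

H_0 ≅ Z,  H_1 ≅ Z ⊕ Z/2,  H_2 = 0.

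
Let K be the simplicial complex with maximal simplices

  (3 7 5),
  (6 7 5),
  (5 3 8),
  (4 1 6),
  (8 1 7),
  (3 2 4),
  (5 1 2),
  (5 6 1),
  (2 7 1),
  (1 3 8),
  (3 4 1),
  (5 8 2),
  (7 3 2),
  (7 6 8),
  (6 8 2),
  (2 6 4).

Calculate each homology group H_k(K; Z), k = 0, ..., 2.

We work with the vertex ordering 1 < 2 < 3 < 4 < 5 < 6 < 7 < 8. The simplices of K, each written with vertices in increasing order, are:

  0-simplices (8): [1], [2], [3], [4], [5], [6], [7], [8]
  1-simplices (24): (24 of them)
  2-simplices (16): [1,2,5], [1,2,7], [1,3,4], [1,3,8], [1,4,6], [1,5,6], [1,7,8], [2,3,4], [2,3,7], [2,4,6], [2,5,8], [2,6,8], [3,5,7], [3,5,8], [5,6,7], [6,7,8]

Hence C_0 ≅ Z^8, C_1 ≅ Z^24, C_2 ≅ Z^16.

∂_1: C_1 → C_0 sends each edge [p,q] (with p < q) to q − p. For instance
  ∂[2,5] = [5] − [2].
The resulting 8×24 matrix has rank 7, and its Smith normal form has invariant factors (1,1,1,1,1,1,1).

The boundary map ∂_2: C_2 → C_1 acts by ∂[p,q,r] = [q,r] − [p,r] + [p,q]. For instance
  ∂[1,3,4] = [3,4] − [1,4] + [1,3],
  ∂[3,5,7] = [5,7] − [3,7] + [3,5].
This gives a 24×16 integer matrix of rank 15; reducing to Smith normal form yields diagonal entries (1,1,1,1,1,1,1,1,1,1,1,1,1,1,1).

Reading off H_k = ker ∂_k / im ∂_{k+1}:

  H_0: rank C_0 − rank ∂_1 = 8 − 7 = 1, and the invariant factors of ∂_1 are all 1, so H_0 ≅ Z.
  H_1: rank ker ∂_1 − rank ∂_2 = (24 − 7) − 15 = 2, and the invariant factors of ∂_2 are all 1, so H_1 ≅ Z^2.
  H_2: rank ker ∂_2 − rank ∂_3 = (16 − 15) − 0 = 1, and there is no ∂_3, so H_2 ≅ Z.

H_0 ≅ Z,  H_1 ≅ Z^2,  H_2 ≅ Z.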